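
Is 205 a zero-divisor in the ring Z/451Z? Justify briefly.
YES

gcd(205, 451) = 41 > 1, so 205 is not a unit in Z/451Z. In Z/nZ every nonzero non-unit is a zero-divisor: explicitly, take b = 451/gcd = 11 ≠ 0 (mod 451); then 205·11 = 2255 = 5·451, i.e. 205·11 ≡ 0 (mod 451). So 205 is a zero-divisor.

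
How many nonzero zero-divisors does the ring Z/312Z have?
Z/312Z has 215 nonzero zero-divisors

In Z/312Z each nonzero element is either a unit (gcd with 312 is 1) or a zero-divisor (gcd > 1). The number of units is φ(312): factorise 312 = 2^3 · 3 · 13, so φ(312) = (2^3 − 2^2) · (3 − 1) · (13 − 1) = 4 · 2 · 12 = 96. The nonzero elements number 312 − 1 = 311. Hence the nonzero zero-divisors number 311 − 96 = 215.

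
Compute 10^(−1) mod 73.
Apply the extended Euclidean algorithm to (73, 10), tracking rows (r, s, t) with s·73 + t·10 = r. Each division r_prev = q·r_cur + r_new produces the new row as (previous row) − q·(current row):
  row A: (73, 1, 0)   [1·73 + 0·10 = 73]
  row B: (10, 0, 1)   [0·73 + 1·10 = 10]
  73 = 7·10 + 3   → row C = row A − 7·row B = (3, 1, −7)   [check: 1·73 − 7·10 = 3]
  10 = 3·3 + 1   → row D = row B − 3·row C = (1, −3, 22)   [check: −3·73 + 22·10 = 1]
  3 = 3·1 + 0   → remainder 0, stop. gcd = 1 (last nonzero row D).
The gcd is 1, so 10 is invertible mod 73. The last nonzero row gives −3·73 + 22·10 = 1, so t = 22. So 10^(−1) ≡ 22 (mod 73). Verify: 10 · 22 = 220 ≡ 1 (mod 73). ✓

Final answer: 10^(−1) ≡ 22 (mod 73)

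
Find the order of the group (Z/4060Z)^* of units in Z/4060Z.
(Z/4060Z)^* consists of the classes a with gcd(a, 4060) = 1, so its order is φ(4060). φ is multiplicative, with φ(p^e) = p^e − p^(e−1). Factorise 4060 = 2^2 · 5 · 7 · 29. Then
  φ(4060) = (2^2 − 2^1) · (5 − 1) · (7 − 1) · (29 − 1) = 2 · 4 · 6 · 28 = 1344.
Thus |(Z/4060Z)^*| = 1344.

Final answer: |(Z/4060Z)^*| = 1344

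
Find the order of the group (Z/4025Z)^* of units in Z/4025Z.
(Z/4025Z)^* consists of the classes a with gcd(a, 4025) = 1, so its order is φ(4025). φ is multiplicative, with φ(p^e) = p^e − p^(e−1). Factorise 4025 = 5^2 · 7 · 23. Then
  φ(4025) = (5^2 − 5^1) · (7 − 1) · (23 − 1) = 20 · 6 · 22 = 2640.
Thus |(Z/4025Z)^*| = 2640.

Final answer: |(Z/4025Z)^*| = 2640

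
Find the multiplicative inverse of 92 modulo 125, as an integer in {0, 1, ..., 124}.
92^(−1) ≡ 53 (mod 125)

Apply the extended Euclidean algorithm to (125, 92), tracking rows (r, s, t) with s·125 + t·92 = r. Each division r_prev = q·r_cur + r_new produces the new row as (previous row) − q·(current row):
  row A: (125, 1, 0)   [1·125 + 0·92 = 125]
  row B: (92, 0, 1)   [0·125 + 1·92 = 92]
  125 = 1·92 + 33   → row C = row A − 1·row B = (33, 1, −1)   [check: 1·125 − 1·92 = 33]
  92 = 2·33 + 26   → row D = row B − 2·row C = (26, −2, 3)   [check: −2·125 + 3·92 = 26]
  33 = 1·26 + 7   → row E = row C − 1·row D = (7, 3, −4)   [check: 3·125 − 4·92 = 7]
  26 = 3·7 + 5   → row F = row D − 3·row E = (5, −11, 15)   [check: −11·125 + 15·92 = 5]
  7 = 1·5 + 2   → row G = row E − 1·row F = (2, 14, −19)   [check: 14·125 − 19·92 = 2]
  5 = 2·2 + 1   → row H = row F − 2·row G = (1, −39, 53)   [check: −39·125 + 53·92 = 1]
  2 = 2·1 + 0   → remainder 0, stop. gcd = 1 (last nonzero row H).
The gcd is 1, so 92 is invertible mod 125. The last nonzero row gives −39·125 + 53·92 = 1, so t = 53. So 92^(−1) ≡ 53 (mod 125). Verify: 92 · 53 = 4876 ≡ 1 (mod 125). ✓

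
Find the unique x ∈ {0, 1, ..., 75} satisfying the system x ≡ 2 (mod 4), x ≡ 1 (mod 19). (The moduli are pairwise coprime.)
The moduli 4, 19 are pairwise coprime, so by the CRT there is a unique solution mod 4·19 = 76.
Solve by successive substitution. Start with x ≡ 2 (mod 4).
  Combine with x ≡ 1 (mod 19): write x = 2 + 4·t and require 2 + 4·t ≡ 1 (mod 19), i.e. 4·t ≡ 1 − 2 ≡ 18 (mod 19). Since 4^(−1) ≡ 5 (mod 19), t ≡ 5·18 ≡ 14 (mod 19). So x ≡ 2 + 4·14 = 58 (mod 76).
Unique solution in [0, 76): x = 58.

Final answer: x ≡ 58 (mod 76); the representative in [0, 76) is 58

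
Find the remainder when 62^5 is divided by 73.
Use repeated squaring. Binary(5) = 101. Walk through the bits of the exponent 5 left-to-right: at each bit after the leading one, square the running value, then multiply by 62 if the bit is 1 (always reducing mod 73):
  bit 1 = 1 (leading): start with 62.
  bit 2 = 0: square 62^2 = 3844 ≡ 48 (mod 73).
  bit 3 = 1: square 48^2 = 2304 ≡ 41; bit is 1, so multiply 41·62 = 2542 ≡ 60 (mod 73).
Final value: 62^5 ≡ 60 (mod 73).

Final answer: 60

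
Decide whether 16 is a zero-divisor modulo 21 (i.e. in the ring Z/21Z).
gcd(16, 21) = 1, so 16 is a unit in Z/21Z (it has a multiplicative inverse). A unit cannot be a zero-divisor: if 16·b ≡ 0 then multiplying both sides by 16^(−1) gives b ≡ 0. So 16 is not a zero-divisor.

Final answer: NO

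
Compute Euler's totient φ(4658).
φ(4658) = 2176

φ is multiplicative, with φ(p^e) = p^e − p^(e−1). Factorise 4658 = 2 · 17 · 137. Then
  φ(4658) = (2 − 1) · (17 − 1) · (137 − 1) = 1 · 16 · 136 = 2176.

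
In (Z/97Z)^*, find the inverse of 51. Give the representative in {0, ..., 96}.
51^(−1) ≡ 78 (mod 97)

Apply the extended Euclidean algorithm to (97, 51), tracking rows (r, s, t) with s·97 + t·51 = r. Each division r_prev = q·r_cur + r_new produces the new row as (previous row) − q·(current row):
  row A: (97, 1, 0)   [1·97 + 0·51 = 97]
  row B: (51, 0, 1)   [0·97 + 1·51 = 51]
  97 = 1·51 + 46   → row C = row A − 1·row B = (46, 1, −1)   [check: 1·97 − 1·51 = 46]
  51 = 1·46 + 5   → row D = row B − 1·row C = (5, −1, 2)   [check: −1·97 + 2·51 = 5]
  46 = 9·5 + 1   → row E = row C − 9·row D = (1, 10, −19)   [check: 10·97 − 19·51 = 1]
  5 = 5·1 + 0   → remainder 0, stop. gcd = 1 (last nonzero row E).
The gcd is 1, so 51 is invertible mod 97. The last nonzero row gives 10·97 − 19·51 = 1, so t = −19. So 51^(−1) ≡ −19 ≡ 78 (mod 97). Verify: 51 · 78 = 3978 ≡ 1 (mod 97). ✓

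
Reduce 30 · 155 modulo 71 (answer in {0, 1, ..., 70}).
Reduce the factors first: 155 ≡ 13 (mod 71), so 30 · 155 ≡ 30 · 13 (mod 71). 30 · 13 = 390. Dividing by 71: 390 = 5·71 + 35. So (30 · 155) mod 71 = 35.

Final answer: 35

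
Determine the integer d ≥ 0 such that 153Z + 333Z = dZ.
(153, 333) = (9); d = 9

In the PID Z, (a, b) is generated by gcd(a, b). Compute gcd(333, 153) with the extended Euclidean algorithm, tracking rows (r, s, t) with s·333 + t·153 = r:
  row A: (333, 1, 0)   [1·333 + 0·153 = 333]
  row B: (153, 0, 1)   [0·333 + 1·153 = 153]
  333 = 2·153 + 27   → row C = row A − 2·row B = (27, 1, −2)   [check: 1·333 − 2·153 = 27]
  153 = 5·27 + 18   → row D = row B − 5·row C = (18, −5, 11)   [check: −5·333 + 11·153 = 18]
  27 = 1·18 + 9   → row E = row C − 1·row D = (9, 6, −13)   [check: 6·333 − 13·153 = 9]
  18 = 2·9 + 0   → remainder 0, stop. gcd = 9 (last nonzero row E).
So gcd(153, 333) = 9, with Bézout identity 6·333 − 13·153 = 9. Containment (⊇): the Bézout identity exhibits 9 as an element of (153, 333), giving (9) ⊆ (153, 333). Containment (⊆): since 9 | 153 and 9 | 333 (153 = 9·17, 333 = 9·37), every Z-linear combination of 153 and 333 is divisible by 9, so (153, 333) ⊆ (9). Therefore (153, 333) = (9), d = 9.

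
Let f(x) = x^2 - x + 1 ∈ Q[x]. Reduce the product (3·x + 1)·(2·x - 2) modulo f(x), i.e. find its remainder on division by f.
First multiply in Q[x] without reducing: a · b = 6·x^2 - 4·x - 2. Now divide by f(x) = x^2 - x + 1, eliminating the leading term at each step:
  leading term 6·x^2: subtract (6)·f(x) = 6·x^2 - 6·x + 6, leaving 2·x - 8
The degree is now < 2, so this is the remainder. Hence a · b ≡ 2·x - 8 in Q[x]/(f).

Final answer: a · b ≡ 2·x - 8 (mod f(x))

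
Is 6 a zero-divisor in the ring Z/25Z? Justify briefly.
NO

gcd(6, 25) = 1, so 6 is a unit in Z/25Z (it has a multiplicative inverse). A unit cannot be a zero-divisor: if 6·b ≡ 0 then multiplying both sides by 6^(−1) gives b ≡ 0. So 6 is not a zero-divisor.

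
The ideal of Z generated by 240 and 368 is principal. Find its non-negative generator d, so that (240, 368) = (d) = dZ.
In the PID Z, (a, b) is generated by gcd(a, b). Compute gcd(368, 240) with the extended Euclidean algorithm, tracking rows (r, s, t) with s·368 + t·240 = r:
  row A: (368, 1, 0)   [1·368 + 0·240 = 368]
  row B: (240, 0, 1)   [0·368 + 1·240 = 240]
  368 = 1·240 + 128   → row C = row A − 1·row B = (128, 1, −1)   [check: 1·368 − 1·240 = 128]
  240 = 1·128 + 112   → row D = row B − 1·row C = (112, −1, 2)   [check: −1·368 + 2·240 = 112]
  128 = 1·112 + 16   → row E = row C − 1·row D = (16, 2, −3)   [check: 2·368 − 3·240 = 16]
  112 = 7·16 + 0   → remainder 0, stop. gcd = 16 (last nonzero row E).
So gcd(240, 368) = 16, with Bézout identity 2·368 − 3·240 = 16. Containment (⊇): the Bézout identity exhibits 16 as an element of (240, 368), giving (16) ⊆ (240, 368). Containment (⊆): since 16 | 240 and 16 | 368 (240 = 16·15, 368 = 16·23), every Z-linear combination of 240 and 368 is divisible by 16, so (240, 368) ⊆ (16). Therefore (240, 368) = (16), d = 16.

Final answer: (240, 368) = (16); d = 16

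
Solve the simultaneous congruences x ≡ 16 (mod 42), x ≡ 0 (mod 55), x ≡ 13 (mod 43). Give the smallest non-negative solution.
The moduli 42, 55, 43 are pairwise coprime, so by the CRT there is a unique solution mod 42·55·43 = 99330.
Solve by successive substitution. Start with x ≡ 16 (mod 42).
  Combine with x ≡ 0 (mod 55): write x = 16 + 42·t and require 16 + 42·t ≡ 0 (mod 55), i.e. 42·t ≡ 0 − 16 ≡ 39 (mod 55). Since 42^(−1) ≡ 38 (mod 55), t ≡ 38·39 ≡ 52 (mod 55). So x ≡ 16 + 42·52 = 2200 (mod 2310).
  Combine with x ≡ 13 (mod 43): write x = 2200 + 2310·t and require 2200 + 2310·t ≡ 13 (mod 43), i.e. 2310·t ≡ 13 − 2200 ≡ 6 (mod 43). Since 2310^(−1) ≡ 25 (mod 43) (2310 ≡ 31 (mod 43)), t ≡ 25·6 ≡ 21 (mod 43). So x ≡ 2200 + 2310·21 = 50710 (mod 99330).
Unique solution in [0, 99330): x = 50710.

Final answer: x ≡ 50710 (mod 99330); the representative in [0, 99330) is 50710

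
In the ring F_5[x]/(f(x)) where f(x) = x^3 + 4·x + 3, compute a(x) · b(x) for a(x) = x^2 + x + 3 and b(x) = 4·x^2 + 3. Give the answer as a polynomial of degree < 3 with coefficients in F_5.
a · b ≡ 4·x^2 + 2 (mod f(x))

Multiply as integer polynomials: a · b = 4·x^4 + 4·x^3 + 15·x^2 + 3·x + 9. Reducing coefficients mod 5: a · b ≡ 4·x^4 + 4·x^3 + 3·x + 4. Now divide by f(x) = x^3 + 4·x + 3 in F_5[x], eliminating the leading term at each step:
  leading term 4·x^4: subtract (4·x)·f(x) = 4·x^4 + x^2 + 2·x, leaving 4·x^3 + 4·x^2 + x + 4 (coefficients mod 5)
  leading term 4·x^3: subtract (4)·f(x) = 4·x^3 + x + 2, leaving 4·x^2 + 2 (coefficients mod 5)
The degree is now < 3, so this is the remainder. Hence a · b ≡ 4·x^2 + 2 in F_5[x]/(f).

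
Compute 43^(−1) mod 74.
Apply the extended Euclidean algorithm to (74, 43), tracking rows (r, s, t) with s·74 + t·43 = r. Each division r_prev = q·r_cur + r_new produces the new row as (previous row) − q·(current row):
  row A: (74, 1, 0)   [1·74 + 0·43 = 74]
  row B: (43, 0, 1)   [0·74 + 1·43 = 43]
  74 = 1·43 + 31   → row C = row A − 1·row B = (31, 1, −1)   [check: 1·74 − 1·43 = 31]
  43 = 1·31 + 12   → row D = row B − 1·row C = (12, −1, 2)   [check: −1·74 + 2·43 = 12]
  31 = 2·12 + 7   → row E = row C − 2·row D = (7, 3, −5)   [check: 3·74 − 5·43 = 7]
  12 = 1·7 + 5   → row F = row D − 1·row E = (5, −4, 7)   [check: −4·74 + 7·43 = 5]
  7 = 1·5 + 2   → row G = row E − 1·row F = (2, 7, −12)   [check: 7·74 − 12·43 = 2]
  5 = 2·2 + 1   → row H = row F − 2·row G = (1, −18, 31)   [check: −18·74 + 31·43 = 1]
  2 = 2·1 + 0   → remainder 0, stop. gcd = 1 (last nonzero row H).
The gcd is 1, so 43 is invertible mod 74. The last nonzero row gives −18·74 + 31·43 = 1, so t = 31. So 43^(−1) ≡ 31 (mod 74). Verify: 43 · 31 = 1333 ≡ 1 (mod 74). ✓

Final answer: 43^(−1) ≡ 31 (mod 74)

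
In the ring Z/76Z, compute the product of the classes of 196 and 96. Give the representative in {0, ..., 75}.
44

Reduce the factors first: 196 ≡ 44, 96 ≡ 20 (mod 76), so 196 · 96 ≡ 44 · 20 (mod 76). 44 · 20 = 880. Dividing by 76: 880 = 11·76 + 44. So (196 · 96) mod 76 = 44.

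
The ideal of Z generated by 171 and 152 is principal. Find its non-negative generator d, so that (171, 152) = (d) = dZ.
In the PID Z, (a, b) is generated by gcd(a, b). Compute gcd(171, 152) with the extended Euclidean algorithm, tracking rows (r, s, t) with s·171 + t·152 = r:
  row A: (171, 1, 0)   [1·171 + 0·152 = 171]
  row B: (152, 0, 1)   [0·171 + 1·152 = 152]
  171 = 1·152 + 19   → row C = row A − 1·row B = (19, 1, −1)   [check: 1·171 − 1·152 = 19]
  152 = 8·19 + 0   → remainder 0, stop. gcd = 19 (last nonzero row C).
So gcd(171, 152) = 19, with Bézout identity 1·171 − 1·152 = 19. Containment (⊇): the Bézout identity exhibits 19 as an element of (171, 152), giving (19) ⊆ (171, 152). Containment (⊆): since 19 | 171 and 19 | 152 (171 = 19·9, 152 = 19·8), every Z-linear combination of 171 and 152 is divisible by 19, so (171, 152) ⊆ (19). Therefore (171, 152) = (19), d = 19.

Final answer: (171, 152) = (19); d = 19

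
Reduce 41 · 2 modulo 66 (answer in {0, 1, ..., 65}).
Both factors are already reduced mod 66. 41 · 2 = 82. Dividing by 66: 82 = 1·66 + 16. So (41 · 2) mod 66 = 16.

Final answer: 16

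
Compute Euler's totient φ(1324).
φ(1324) = 660

φ is multiplicative, with φ(p^e) = p^e − p^(e−1). Factorise 1324 = 2^2 · 331. Then
  φ(1324) = (2^2 − 2^1) · (331 − 1) = 2 · 330 = 660.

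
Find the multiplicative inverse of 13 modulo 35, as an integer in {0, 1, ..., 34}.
13^(−1) ≡ 27 (mod 35)

Apply the extended Euclidean algorithm to (35, 13), tracking rows (r, s, t) with s·35 + t·13 = r. Each division r_prev = q·r_cur + r_new produces the new row as (previous row) − q·(current row):
  row A: (35, 1, 0)   [1·35 + 0·13 = 35]
  row B: (13, 0, 1)   [0·35 + 1·13 = 13]
  35 = 2·13 + 9   → row C = row A − 2·row B = (9, 1, −2)   [check: 1·35 − 2·13 = 9]
  13 = 1·9 + 4   → row D = row B − 1·row C = (4, −1, 3)   [check: −1·35 + 3·13 = 4]
  9 = 2·4 + 1   → row E = row C − 2·row D = (1, 3, −8)   [check: 3·35 − 8·13 = 1]
  4 = 4·1 + 0   → remainder 0, stop. gcd = 1 (last nonzero row E).
The gcd is 1, so 13 is invertible mod 35. The last nonzero row gives 3·35 − 8·13 = 1, so t = −8. So 13^(−1) ≡ −8 ≡ 27 (mod 35). Verify: 13 · 27 = 351 ≡ 1 (mod 35). ✓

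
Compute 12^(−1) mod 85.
12^(−1) ≡ 78 (mod 85)

Apply the extended Euclidean algorithm to (85, 12), tracking rows (r, s, t) with s·85 + t·12 = r. Each division r_prev = q·r_cur + r_new produces the new row as (previous row) − q·(current row):
  row A: (85, 1, 0)   [1·85 + 0·12 = 85]
  row B: (12, 0, 1)   [0·85 + 1·12 = 12]
  85 = 7·12 + 1   → row C = row A − 7·row B = (1, 1, −7)   [check: 1·85 − 7·12 = 1]
  12 = 12·1 + 0   → remainder 0, stop. gcd = 1 (last nonzero row C).
The gcd is 1, so 12 is invertible mod 85. The last nonzero row gives 1·85 − 7·12 = 1, so t = −7. So 12^(−1) ≡ −7 ≡ 78 (mod 85). Verify: 12 · 78 = 936 ≡ 1 (mod 85). ✓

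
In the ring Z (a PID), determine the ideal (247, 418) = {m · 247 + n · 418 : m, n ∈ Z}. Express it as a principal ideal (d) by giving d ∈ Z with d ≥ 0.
In the PID Z, (a, b) is generated by gcd(a, b). Compute gcd(418, 247) with the extended Euclidean algorithm, tracking rows (r, s, t) with s·418 + t·247 = r:
  row A: (418, 1, 0)   [1·418 + 0·247 = 418]
  row B: (247, 0, 1)   [0·418 + 1·247 = 247]
  418 = 1·247 + 171   → row C = row A − 1·row B = (171, 1, −1)   [check: 1·418 − 1·247 = 171]
  247 = 1·171 + 76   → row D = row B − 1·row C = (76, −1, 2)   [check: −1·418 + 2·247 = 76]
  171 = 2·76 + 19   → row E = row C − 2·row D = (19, 3, −5)   [check: 3·418 − 5·247 = 19]
  76 = 4·19 + 0   → remainder 0, stop. gcd = 19 (last nonzero row E).
So gcd(247, 418) = 19, with Bézout identity 3·418 − 5·247 = 19. Containment (⊇): the Bézout identity exhibits 19 as an element of (247, 418), giving (19) ⊆ (247, 418). Containment (⊆): since 19 | 247 and 19 | 418 (247 = 19·13, 418 = 19·22), every Z-linear combination of 247 and 418 is divisible by 19, so (247, 418) ⊆ (19). Therefore (247, 418) = (19), d = 19.

Final answer: (247, 418) = (19); d = 19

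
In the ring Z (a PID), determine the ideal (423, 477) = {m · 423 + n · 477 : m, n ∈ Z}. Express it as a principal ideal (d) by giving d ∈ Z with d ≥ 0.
(423, 477) = (9); d = 9

In the PID Z, (a, b) is generated by gcd(a, b). Compute gcd(477, 423) with the extended Euclidean algorithm, tracking rows (r, s, t) with s·477 + t·423 = r:
  row A: (477, 1, 0)   [1·477 + 0·423 = 477]
  row B: (423, 0, 1)   [0·477 + 1·423 = 423]
  477 = 1·423 + 54   → row C = row A − 1·row B = (54, 1, −1)   [check: 1·477 − 1·423 = 54]
  423 = 7·54 + 45   → row D = row B − 7·row C = (45, −7, 8)   [check: −7·477 + 8·423 = 45]
  54 = 1·45 + 9   → row E = row C − 1·row D = (9, 8, −9)   [check: 8·477 − 9·423 = 9]
  45 = 5·9 + 0   → remainder 0, stop. gcd = 9 (last nonzero row E).
So gcd(423, 477) = 9, with Bézout identity 8·477 − 9·423 = 9. Containment (⊇): the Bézout identity exhibits 9 as an element of (423, 477), giving (9) ⊆ (423, 477). Containment (⊆): since 9 | 423 and 9 | 477 (423 = 9·47, 477 = 9·53), every Z-linear combination of 423 and 477 is divisible by 9, so (423, 477) ⊆ (9). Therefore (423, 477) = (9), d = 9.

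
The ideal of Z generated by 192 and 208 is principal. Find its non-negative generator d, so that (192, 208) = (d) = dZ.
(192, 208) = (16); d = 16

In the PID Z, (a, b) is generated by gcd(a, b). Compute gcd(208, 192) with the extended Euclidean algorithm, tracking rows (r, s, t) with s·208 + t·192 = r:
  row A: (208, 1, 0)   [1·208 + 0·192 = 208]
  row B: (192, 0, 1)   [0·208 + 1·192 = 192]
  208 = 1·192 + 16   → row C = row A − 1·row B = (16, 1, −1)   [check: 1·208 − 1·192 = 16]
  192 = 12·16 + 0   → remainder 0, stop. gcd = 16 (last nonzero row C).
So gcd(192, 208) = 16, with Bézout identity 1·208 − 1·192 = 16. Containment (⊇): the Bézout identity exhibits 16 as an element of (192, 208), giving (16) ⊆ (192, 208). Containment (⊆): since 16 | 192 and 16 | 208 (192 = 16·12, 208 = 16·13), every Z-linear combination of 192 and 208 is divisible by 16, so (192, 208) ⊆ (16). Therefore (192, 208) = (16), d = 16.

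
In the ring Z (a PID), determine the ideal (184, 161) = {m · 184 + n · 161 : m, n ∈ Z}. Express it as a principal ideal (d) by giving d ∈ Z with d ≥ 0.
(184, 161) = (23); d = 23

In the PID Z, (a, b) is generated by gcd(a, b). Compute gcd(184, 161) with the extended Euclidean algorithm, tracking rows (r, s, t) with s·184 + t·161 = r:
  row A: (184, 1, 0)   [1·184 + 0·161 = 184]
  row B: (161, 0, 1)   [0·184 + 1·161 = 161]
  184 = 1·161 + 23   → row C = row A − 1·row B = (23, 1, −1)   [check: 1·184 − 1·161 = 23]
  161 = 7·23 + 0   → remainder 0, stop. gcd = 23 (last nonzero row C).
So gcd(184, 161) = 23, with Bézout identity 1·184 − 1·161 = 23. Containment (⊇): the Bézout identity exhibits 23 as an element of (184, 161), giving (23) ⊆ (184, 161). Containment (⊆): since 23 | 184 and 23 | 161 (184 = 23·8, 161 = 23·7), every Z-linear combination of 184 and 161 is divisible by 23, so (184, 161) ⊆ (23). Therefore (184, 161) = (23), d = 23.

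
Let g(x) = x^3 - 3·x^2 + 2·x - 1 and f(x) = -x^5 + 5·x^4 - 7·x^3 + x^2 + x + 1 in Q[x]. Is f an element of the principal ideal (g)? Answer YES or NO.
NO

In Q[x] the ideal (g) consists of all multiples of g, so f ∈ (g) iff g | f, i.e. iff the remainder of f on division by g is 0. Divide f by g (g is monic, so eliminate the leading term of the running remainder at each step):
  leading term -x^5: subtract (-x^2)·g(x) = -x^5 + 3·x^4 - 2·x^3 + x^2, leaving 2·x^4 - 5·x^3 + x + 1
  leading term 2·x^4: subtract (2·x)·g(x) = 2·x^4 - 6·x^3 + 4·x^2 - 2·x, leaving x^3 - 4·x^2 + 3·x + 1
  leading term x^3: subtract (1)·g(x) = x^3 - 3·x^2 + 2·x - 1, leaving -x^2 + x + 2
The remainder r(x) = -x^2 + x + 2 ≠ 0 (and deg r < deg g), so g ∤ f, i.e. f ∉ (g).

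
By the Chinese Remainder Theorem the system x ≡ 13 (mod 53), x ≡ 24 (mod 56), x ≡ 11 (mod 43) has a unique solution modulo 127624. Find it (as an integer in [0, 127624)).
The moduli 53, 56, 43 are pairwise coprime, so by the CRT there is a unique solution mod 53·56·43 = 127624.
Solve by successive substitution. Start with x ≡ 13 (mod 53).
  Combine with x ≡ 24 (mod 56): write x = 13 + 53·t and require 13 + 53·t ≡ 24 (mod 56), i.e. 53·t ≡ 24 − 13 ≡ 11 (mod 56). Since 53^(−1) ≡ 37 (mod 56), t ≡ 37·11 ≡ 15 (mod 56). So x ≡ 13 + 53·15 = 808 (mod 2968).
  Combine with x ≡ 11 (mod 43): write x = 808 + 2968·t and require 808 + 2968·t ≡ 11 (mod 43), i.e. 2968·t ≡ 11 − 808 ≡ 20 (mod 43). Since 2968^(−1) ≡ 1 (mod 43) (2968 ≡ 1 (mod 43)), t ≡ 1·20 ≡ 20 (mod 43). So x ≡ 808 + 2968·20 = 60168 (mod 127624).
Unique solution in [0, 127624): x = 60168.

Final answer: x ≡ 60168 (mod 127624); the representative in [0, 127624) is 60168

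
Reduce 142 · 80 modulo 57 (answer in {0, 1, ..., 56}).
Reduce the factors first: 142 ≡ 28, 80 ≡ 23 (mod 57), so 142 · 80 ≡ 28 · 23 (mod 57). 28 · 23 = 644. Dividing by 57: 644 = 11·57 + 17. So (142 · 80) mod 57 = 17.

Final answer: 17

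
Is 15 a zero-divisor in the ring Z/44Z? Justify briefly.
NO

gcd(15, 44) = 1, so 15 is a unit in Z/44Z (it has a multiplicative inverse). A unit cannot be a zero-divisor: if 15·b ≡ 0 then multiplying both sides by 15^(−1) gives b ≡ 0. So 15 is not a zero-divisor.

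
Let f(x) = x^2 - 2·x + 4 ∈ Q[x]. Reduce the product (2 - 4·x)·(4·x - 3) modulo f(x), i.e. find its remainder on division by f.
a · b ≡ 58 - 12·x (mod f(x))

First multiply in Q[x] without reducing: a · b = -16·x^2 + 20·x - 6. Now divide by f(x) = x^2 - 2·x + 4, eliminating the leading term at each step:
  leading term -16·x^2: subtract (-16)·f(x) = -16·x^2 + 32·x - 64, leaving 58 - 12·x
The degree is now < 2, so this is the remainder. Hence a · b ≡ 58 - 12·x in Q[x]/(f).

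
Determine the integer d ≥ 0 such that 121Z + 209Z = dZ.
In the PID Z, (a, b) is generated by gcd(a, b). Compute gcd(209, 121) with the extended Euclidean algorithm, tracking rows (r, s, t) with s·209 + t·121 = r:
  row A: (209, 1, 0)   [1·209 + 0·121 = 209]
  row B: (121, 0, 1)   [0·209 + 1·121 = 121]
  209 = 1·121 + 88   → row C = row A − 1·row B = (88, 1, −1)   [check: 1·209 − 1·121 = 88]
  121 = 1·88 + 33   → row D = row B − 1·row C = (33, −1, 2)   [check: −1·209 + 2·121 = 33]
  88 = 2·33 + 22   → row E = row C − 2·row D = (22, 3, −5)   [check: 3·209 − 5·121 = 22]
  33 = 1·22 + 11   → row F = row D − 1·row E = (11, −4, 7)   [check: −4·209 + 7·121 = 11]
  22 = 2·11 + 0   → remainder 0, stop. gcd = 11 (last nonzero row F).
So gcd(121, 209) = 11, with Bézout identity −4·209 + 7·121 = 11. Containment (⊇): the Bézout identity exhibits 11 as an element of (121, 209), giving (11) ⊆ (121, 209). Containment (⊆): since 11 | 121 and 11 | 209 (121 = 11·11, 209 = 11·19), every Z-linear combination of 121 and 209 is divisible by 11, so (121, 209) ⊆ (11). Therefore (121, 209) = (11), d = 11.

Final answer: (121, 209) = (11); d = 11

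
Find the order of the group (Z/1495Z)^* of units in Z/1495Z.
|(Z/1495Z)^*| = 1056

(Z/1495Z)^* consists of the classes a with gcd(a, 1495) = 1, so its order is φ(1495). φ is multiplicative, with φ(p^e) = p^e − p^(e−1). Factorise 1495 = 5 · 13 · 23. Then
  φ(1495) = (5 − 1) · (13 − 1) · (23 − 1) = 4 · 12 · 22 = 1056.
Thus |(Z/1495Z)^*| = 1056.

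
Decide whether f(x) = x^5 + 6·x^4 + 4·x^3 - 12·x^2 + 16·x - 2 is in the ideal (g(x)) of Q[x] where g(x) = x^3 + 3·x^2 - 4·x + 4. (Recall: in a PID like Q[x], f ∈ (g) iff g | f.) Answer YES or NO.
NO

In Q[x] the ideal (g) consists of all multiples of g, so f ∈ (g) iff g | f, i.e. iff the remainder of f on division by g is 0. Divide f by g (g is monic, so eliminate the leading term of the running remainder at each step):
  leading term x^5: subtract (x^2)·g(x) = x^5 + 3·x^4 - 4·x^3 + 4·x^2, leaving 3·x^4 + 8·x^3 - 16·x^2 + 16·x - 2
  leading term 3·x^4: subtract (3·x)·g(x) = 3·x^4 + 9·x^3 - 12·x^2 + 12·x, leaving -x^3 - 4·x^2 + 4·x - 2
  leading term -x^3: subtract (-1)·g(x) = -x^3 - 3·x^2 + 4·x - 4, leaving 2 - x^2
The remainder r(x) = 2 - x^2 ≠ 0 (and deg r < deg g), so g ∤ f, i.e. f ∉ (g).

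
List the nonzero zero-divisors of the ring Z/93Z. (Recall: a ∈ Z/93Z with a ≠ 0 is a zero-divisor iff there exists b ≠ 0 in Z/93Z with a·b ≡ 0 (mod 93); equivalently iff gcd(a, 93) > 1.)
An element a ∈ Z/93Z (with a ≠ 0) is a zero-divisor iff gcd(a, 93) > 1 (because a is a unit precisely when gcd(a, n) = 1, and in Z/nZ every nonzero, non-unit element is a zero-divisor). Scan a = 1, ..., 92 and keep those with gcd(a, 93) > 1:
  gcd(3, 93) = 3, gcd(6, 93) = 3, gcd(9, 93) = 3, gcd(12, 93) = 3, gcd(15, 93) = 3, gcd(18, 93) = 3, gcd(21, 93) = 3, gcd(24, 93) = 3, gcd(27, 93) = 3, gcd(30, 93) = 3, gcd(31, 93) = 31, gcd(33, 93) = 3, gcd(36, 93) = 3, gcd(39, 93) = 3, gcd(42, 93) = 3, gcd(45, 93) = 3, gcd(48, 93) = 3, gcd(51, 93) = 3, gcd(54, 93) = 3, gcd(57, 93) = 3, gcd(60, 93) = 3, gcd(62, 93) = 31, gcd(63, 93) = 3, gcd(66, 93) = 3, gcd(69, 93) = 3, gcd(72, 93) = 3, gcd(75, 93) = 3, gcd(78, 93) = 3, gcd(81, 93) = 3, gcd(84, 93) = 3, gcd(87, 93) = 3, gcd(90, 93) = 3.
All other a ∈ {1, ..., 92} have gcd(a, 93) = 1 and are units. So the nonzero zero-divisors are exactly the 32 values of a appearing in this scan.

Final answer: nonzero zero-divisors of Z/93Z = {3, 6, 9, 12, 15, 18, 21, 24, 27, 30, 31, 33, 36, 39, 42, 45, 48, 51, 54, 57, 60, 62, 63, 66, 69, 72, 75, 78, 81, 84, 87, 90}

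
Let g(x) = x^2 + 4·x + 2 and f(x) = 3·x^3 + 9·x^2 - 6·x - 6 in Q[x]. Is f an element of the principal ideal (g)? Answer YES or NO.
YES

In Q[x] the ideal (g) consists of all multiples of g, so f ∈ (g) iff g | f, i.e. iff the remainder of f on division by g is 0. Divide f by g (g is monic, so eliminate the leading term of the running remainder at each step):
  leading term 3·x^3: subtract (3·x)·g(x) = 3·x^3 + 12·x^2 + 6·x, leaving -3·x^2 - 12·x - 6
  leading term -3·x^2: subtract (-3)·g(x) = -3·x^2 - 12·x - 6, leaving 0
The remainder is 0, so f(x) = g(x) · h(x) with h(x) = 3·x - 3. Hence g | f, i.e. f ∈ (g).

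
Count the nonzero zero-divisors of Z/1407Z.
In Z/1407Z each nonzero element is either a unit (gcd with 1407 is 1) or a zero-divisor (gcd > 1). The number of units is φ(1407): factorise 1407 = 3 · 7 · 67, so φ(1407) = (3 − 1) · (7 − 1) · (67 − 1) = 2 · 6 · 66 = 792. The nonzero elements number 1407 − 1 = 1406. Hence the nonzero zero-divisors number 1406 − 792 = 614.

Final answer: Z/1407Z has 614 nonzero zero-divisors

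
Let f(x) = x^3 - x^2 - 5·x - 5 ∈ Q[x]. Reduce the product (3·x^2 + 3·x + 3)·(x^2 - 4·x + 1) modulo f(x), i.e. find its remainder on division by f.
a · b ≡ 3·x^2 - 24·x - 27 (mod f(x))

First multiply in Q[x] without reducing: a · b = 3·x^4 - 9·x^3 - 6·x^2 - 9·x + 3. Now divide by f(x) = x^3 - x^2 - 5·x - 5, eliminating the leading term at each step:
  leading term 3·x^4: subtract (3·x)·f(x) = 3·x^4 - 3·x^3 - 15·x^2 - 15·x, leaving -6·x^3 + 9·x^2 + 6·x + 3
  leading term -6·x^3: subtract (-6)·f(x) = -6·x^3 + 6·x^2 + 30·x + 30, leaving 3·x^2 - 24·x - 27
The degree is now < 3, so this is the remainder. Hence a · b ≡ 3·x^2 - 24·x - 27 in Q[x]/(f).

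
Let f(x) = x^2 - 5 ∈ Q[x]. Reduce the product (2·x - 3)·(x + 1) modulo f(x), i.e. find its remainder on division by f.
First multiply in Q[x] without reducing: a · b = 2·x^2 - x - 3. Now divide by f(x) = x^2 - 5, eliminating the leading term at each step:
  leading term 2·x^2: subtract (2)·f(x) = 2·x^2 - 10, leaving 7 - x
The degree is now < 2, so this is the remainder. Hence a · b ≡ 7 - x in Q[x]/(f).

Final answer: a · b ≡ 7 - x (mod f(x))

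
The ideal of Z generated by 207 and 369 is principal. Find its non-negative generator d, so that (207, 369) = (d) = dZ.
In the PID Z, (a, b) is generated by gcd(a, b). Compute gcd(369, 207) with the extended Euclidean algorithm, tracking rows (r, s, t) with s·369 + t·207 = r:
  row A: (369, 1, 0)   [1·369 + 0·207 = 369]
  row B: (207, 0, 1)   [0·369 + 1·207 = 207]
  369 = 1·207 + 162   → row C = row A − 1·row B = (162, 1, −1)   [check: 1·369 − 1·207 = 162]
  207 = 1·162 + 45   → row D = row B − 1·row C = (45, −1, 2)   [check: −1·369 + 2·207 = 45]
  162 = 3·45 + 27   → row E = row C − 3·row D = (27, 4, −7)   [check: 4·369 − 7·207 = 27]
  45 = 1·27 + 18   → row F = row D − 1·row E = (18, −5, 9)   [check: −5·369 + 9·207 = 18]
  27 = 1·18 + 9   → row G = row E − 1·row F = (9, 9, −16)   [check: 9·369 − 16·207 = 9]
  18 = 2·9 + 0   → remainder 0, stop. gcd = 9 (last nonzero row G).
So gcd(207, 369) = 9, with Bézout identity 9·369 − 16·207 = 9. Containment (⊇): the Bézout identity exhibits 9 as an element of (207, 369), giving (9) ⊆ (207, 369). Containment (⊆): since 9 | 207 and 9 | 369 (207 = 9·23, 369 = 9·41), every Z-linear combination of 207 and 369 is divisible by 9, so (207, 369) ⊆ (9). Therefore (207, 369) = (9), d = 9.

Final answer: (207, 369) = (9); d = 9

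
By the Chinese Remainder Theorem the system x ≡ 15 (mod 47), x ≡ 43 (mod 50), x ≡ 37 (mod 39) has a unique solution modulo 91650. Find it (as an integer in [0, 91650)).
The moduli 47, 50, 39 are pairwise coprime, so by the CRT there is a unique solution mod 47·50·39 = 91650.
Solve by successive substitution. Start with x ≡ 15 (mod 47).
  Combine with x ≡ 43 (mod 50): write x = 15 + 47·t and require 15 + 47·t ≡ 43 (mod 50), i.e. 47·t ≡ 43 − 15 ≡ 28 (mod 50). Since 47^(−1) ≡ 33 (mod 50), t ≡ 33·28 ≡ 24 (mod 50). So x ≡ 15 + 47·24 = 1143 (mod 2350).
  Combine with x ≡ 37 (mod 39): write x = 1143 + 2350·t and require 1143 + 2350·t ≡ 37 (mod 39), i.e. 2350·t ≡ 37 − 1143 ≡ 25 (mod 39). Since 2350^(−1) ≡ 4 (mod 39) (2350 ≡ 10 (mod 39)), t ≡ 4·25 ≡ 22 (mod 39). So x ≡ 1143 + 2350·22 = 52843 (mod 91650).
Unique solution in [0, 91650): x = 52843.

Final answer: x ≡ 52843 (mod 91650); the representative in [0, 91650) is 52843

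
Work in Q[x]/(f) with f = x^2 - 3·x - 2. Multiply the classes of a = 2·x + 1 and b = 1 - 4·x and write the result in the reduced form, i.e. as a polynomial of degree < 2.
First multiply in Q[x] without reducing: a · b = -8·x^2 - 2·x + 1. Now divide by f(x) = x^2 - 3·x - 2, eliminating the leading term at each step:
  leading term -8·x^2: subtract (-8)·f(x) = -8·x^2 + 24·x + 16, leaving -26·x - 15
The degree is now < 2, so this is the remainder. Hence a · b ≡ -26·x - 15 in Q[x]/(f).

Final answer: a · b ≡ -26·x - 15 (mod f(x))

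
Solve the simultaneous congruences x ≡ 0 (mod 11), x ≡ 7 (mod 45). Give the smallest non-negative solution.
x ≡ 187 (mod 495); the representative in [0, 495) is 187

The moduli 11, 45 are pairwise coprime, so by the CRT there is a unique solution mod 11·45 = 495.
Solve by successive substitution. Start with x ≡ 0 (mod 11).
  Combine with x ≡ 7 (mod 45): write x = 11·t and require 11·t ≡ 7 (mod 45). Since 11^(−1) ≡ 41 (mod 45), t ≡ 41·7 ≡ 17 (mod 45). So x ≡ 11·17 = 187 (mod 495).
Unique solution in [0, 495): x = 187.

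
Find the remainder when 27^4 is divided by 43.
4

Use repeated squaring. Binary(4) = 100. Walk through the bits of the exponent 4 left-to-right: at each bit after the leading one, square the running value, then multiply by 27 if the bit is 1 (always reducing mod 43):
  bit 1 = 1 (leading): start with 27.
  bit 2 = 0: square 27^2 = 729 ≡ 41 (mod 43).
  bit 3 = 0: square 41^2 = 1681 ≡ 4 (mod 43).
Final value: 27^4 ≡ 4 (mod 43).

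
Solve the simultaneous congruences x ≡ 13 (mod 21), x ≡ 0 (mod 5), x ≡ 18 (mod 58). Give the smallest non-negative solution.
The moduli 21, 5, 58 are pairwise coprime, so by the CRT there is a unique solution mod 21·5·58 = 6090.
Solve by successive substitution. Start with x ≡ 13 (mod 21).
  Combine with x ≡ 0 (mod 5): write x = 13 + 21·t and require 13 + 21·t ≡ 0 (mod 5), i.e. 21·t ≡ 0 − 13 ≡ 2 (mod 5). Since 21^(−1) ≡ 1 (mod 5) (21 ≡ 1 (mod 5)), t ≡ 1·2 ≡ 2 (mod 5). So x ≡ 13 + 21·2 = 55 (mod 105).
  Combine with x ≡ 18 (mod 58): write x = 55 + 105·t and require 55 + 105·t ≡ 18 (mod 58), i.e. 105·t ≡ 18 − 55 ≡ 21 (mod 58). Since 105^(−1) ≡ 21 (mod 58) (105 ≡ 47 (mod 58)), t ≡ 21·21 ≡ 35 (mod 58). So x ≡ 55 + 105·35 = 3730 (mod 6090).
Unique solution in [0, 6090): x = 3730.

Final answer: x ≡ 3730 (mod 6090); the representative in [0, 6090) is 3730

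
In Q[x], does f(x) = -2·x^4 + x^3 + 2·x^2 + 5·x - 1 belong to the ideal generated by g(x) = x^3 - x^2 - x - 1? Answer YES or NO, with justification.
NO

In Q[x] the ideal (g) consists of all multiples of g, so f ∈ (g) iff g | f, i.e. iff the remainder of f on division by g is 0. Divide f by g (g is monic, so eliminate the leading term of the running remainder at each step):
  leading term -2·x^4: subtract (-2·x)·g(x) = -2·x^4 + 2·x^3 + 2·x^2 + 2·x, leaving -x^3 + 3·x - 1
  leading term -x^3: subtract (-1)·g(x) = -x^3 + x^2 + x + 1, leaving -x^2 + 2·x - 2
The remainder r(x) = -x^2 + 2·x - 2 ≠ 0 (and deg r < deg g), so g ∤ f, i.e. f ∉ (g).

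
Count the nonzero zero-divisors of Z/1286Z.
Z/1286Z has 643 nonzero zero-divisors

In Z/1286Z each nonzero element is either a unit (gcd with 1286 is 1) or a zero-divisor (gcd > 1). The number of units is φ(1286): factorise 1286 = 2 · 643, so φ(1286) = (2 − 1) · (643 − 1) = 1 · 642 = 642. The nonzero elements number 1286 − 1 = 1285. Hence the nonzero zero-divisors number 1285 − 642 = 643.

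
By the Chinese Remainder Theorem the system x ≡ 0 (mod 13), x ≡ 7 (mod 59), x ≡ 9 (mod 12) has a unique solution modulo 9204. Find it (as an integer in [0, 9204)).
x ≡ 8385 (mod 9204); the representative in [0, 9204) is 8385

The moduli 13, 59, 12 are pairwise coprime, so by the CRT there is a unique solution mod 13·59·12 = 9204.
Solve by successive substitution. Start with x ≡ 0 (mod 13).
  Combine with x ≡ 7 (mod 59): write x = 13·t and require 13·t ≡ 7 (mod 59). Since 13^(−1) ≡ 50 (mod 59), t ≡ 50·7 ≡ 55 (mod 59). So x ≡ 13·55 = 715 (mod 767).
  Combine with x ≡ 9 (mod 12): write x = 715 + 767·t and require 715 + 767·t ≡ 9 (mod 12), i.e. 767·t ≡ 9 − 715 ≡ 2 (mod 12). Since 767^(−1) ≡ 11 (mod 12) (767 ≡ 11 (mod 12)), t ≡ 11·2 ≡ 10 (mod 12). So x ≡ 715 + 767·10 = 8385 (mod 9204).
Unique solution in [0, 9204): x = 8385.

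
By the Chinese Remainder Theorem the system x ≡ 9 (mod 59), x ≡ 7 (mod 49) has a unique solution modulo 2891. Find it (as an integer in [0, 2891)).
The moduli 59, 49 are pairwise coprime, so by the CRT there is a unique solution mod 59·49 = 2891.
Solve by successive substitution. Start with x ≡ 9 (mod 59).
  Combine with x ≡ 7 (mod 49): write x = 9 + 59·t and require 9 + 59·t ≡ 7 (mod 49), i.e. 59·t ≡ 7 − 9 ≡ 47 (mod 49). Since 59^(−1) ≡ 5 (mod 49) (59 ≡ 10 (mod 49)), t ≡ 5·47 ≡ 39 (mod 49). So x ≡ 9 + 59·39 = 2310 (mod 2891).
Unique solution in [0, 2891): x = 2310.

Final answer: x ≡ 2310 (mod 2891); the representative in [0, 2891) is 2310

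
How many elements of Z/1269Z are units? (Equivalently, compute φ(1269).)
Z/1269Z has φ(1269) = 828 units

An element a ∈ Z/1269Z is a unit iff gcd(a, 1269) = 1, so the number of units is φ(1269). φ is multiplicative, with φ(p^e) = p^e − p^(e−1). Factorise 1269 = 3^3 · 47. Then
  φ(1269) = (3^3 − 3^2) · (47 − 1) = 18 · 46 = 828.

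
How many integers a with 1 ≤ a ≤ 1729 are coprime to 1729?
The number of a ∈ {1, ..., 1729} with gcd(a, 1729) = 1 is by definition Euler's totient φ(1729). φ is multiplicative, with φ(p^e) = p^e − p^(e−1). Factorise 1729 = 7 · 13 · 19. Then
  φ(1729) = (7 − 1) · (13 − 1) · (19 − 1) = 6 · 12 · 18 = 1296.
So there are 1296 such integers.

Final answer: 1296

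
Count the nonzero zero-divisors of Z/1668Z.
Z/1668Z has 1115 nonzero zero-divisors

In Z/1668Z each nonzero element is either a unit (gcd with 1668 is 1) or a zero-divisor (gcd > 1). The number of units is φ(1668): factorise 1668 = 2^2 · 3 · 139, so φ(1668) = (2^2 − 2^1) · (3 − 1) · (139 − 1) = 2 · 2 · 138 = 552. The nonzero elements number 1668 − 1 = 1667. Hence the nonzero zero-divisors number 1667 − 552 = 1115.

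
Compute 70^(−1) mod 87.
Apply the extended Euclidean algorithm to (87, 70), tracking rows (r, s, t) with s·87 + t·70 = r. Each division r_prev = q·r_cur + r_new produces the new row as (previous row) − q·(current row):
  row A: (87, 1, 0)   [1·87 + 0·70 = 87]
  row B: (70, 0, 1)   [0·87 + 1·70 = 70]
  87 = 1·70 + 17   → row C = row A − 1·row B = (17, 1, −1)   [check: 1·87 − 1·70 = 17]
  70 = 4·17 + 2   → row D = row B − 4·row C = (2, −4, 5)   [check: −4·87 + 5·70 = 2]
  17 = 8·2 + 1   → row E = row C − 8·row D = (1, 33, −41)   [check: 33·87 − 41·70 = 1]
  2 = 2·1 + 0   → remainder 0, stop. gcd = 1 (last nonzero row E).
The gcd is 1, so 70 is invertible mod 87. The last nonzero row gives 33·87 − 41·70 = 1, so t = −41. So 70^(−1) ≡ −41 ≡ 46 (mod 87). Verify: 70 · 46 = 3220 ≡ 1 (mod 87). ✓

Final answer: 70^(−1) ≡ 46 (mod 87)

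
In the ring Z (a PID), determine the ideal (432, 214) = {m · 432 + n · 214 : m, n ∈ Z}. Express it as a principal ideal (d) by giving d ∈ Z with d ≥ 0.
(432, 214) = (2); d = 2

In the PID Z, (a, b) is generated by gcd(a, b). Compute gcd(432, 214) with the extended Euclidean algorithm, tracking rows (r, s, t) with s·432 + t·214 = r:
  row A: (432, 1, 0)   [1·432 + 0·214 = 432]
  row B: (214, 0, 1)   [0·432 + 1·214 = 214]
  432 = 2·214 + 4   → row C = row A − 2·row B = (4, 1, −2)   [check: 1·432 − 2·214 = 4]
  214 = 53·4 + 2   → row D = row B − 53·row C = (2, −53, 107)   [check: −53·432 + 107·214 = 2]
  4 = 2·2 + 0   → remainder 0, stop. gcd = 2 (last nonzero row D).
So gcd(432, 214) = 2, with Bézout identity −53·432 + 107·214 = 2. Containment (⊇): the Bézout identity exhibits 2 as an element of (432, 214), giving (2) ⊆ (432, 214). Containment (⊆): since 2 | 432 and 2 | 214 (432 = 2·216, 214 = 2·107), every Z-linear combination of 432 and 214 is divisible by 2, so (432, 214) ⊆ (2). Therefore (432, 214) = (2), d = 2.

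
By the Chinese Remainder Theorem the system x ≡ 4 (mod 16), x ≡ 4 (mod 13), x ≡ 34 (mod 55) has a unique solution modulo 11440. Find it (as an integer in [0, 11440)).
x ≡ 5204 (mod 11440); the representative in [0, 11440) is 5204

The moduli 16, 13, 55 are pairwise coprime, so by the CRT there is a unique solution mod 16·13·55 = 11440.
Solve by successive substitution. Start with x ≡ 4 (mod 16).
  Combine with x ≡ 4 (mod 13): write x = 4 + 16·t and require 4 + 16·t ≡ 4 (mod 13), i.e. 16·t ≡ 4 − 4 ≡ 0 (mod 13). Since 16^(−1) ≡ 9 (mod 13) (16 ≡ 3 (mod 13)), t ≡ 9·0 ≡ 0 (mod 13). So x ≡ 4 + 16·0 = 4 (mod 208).
  Combine with x ≡ 34 (mod 55): write x = 4 + 208·t and require 4 + 208·t ≡ 34 (mod 55), i.e. 208·t ≡ 34 − 4 ≡ 30 (mod 55). Since 208^(−1) ≡ 32 (mod 55) (208 ≡ 43 (mod 55)), t ≡ 32·30 ≡ 25 (mod 55). So x ≡ 4 + 208·25 = 5204 (mod 11440).
Unique solution in [0, 11440): x = 5204.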